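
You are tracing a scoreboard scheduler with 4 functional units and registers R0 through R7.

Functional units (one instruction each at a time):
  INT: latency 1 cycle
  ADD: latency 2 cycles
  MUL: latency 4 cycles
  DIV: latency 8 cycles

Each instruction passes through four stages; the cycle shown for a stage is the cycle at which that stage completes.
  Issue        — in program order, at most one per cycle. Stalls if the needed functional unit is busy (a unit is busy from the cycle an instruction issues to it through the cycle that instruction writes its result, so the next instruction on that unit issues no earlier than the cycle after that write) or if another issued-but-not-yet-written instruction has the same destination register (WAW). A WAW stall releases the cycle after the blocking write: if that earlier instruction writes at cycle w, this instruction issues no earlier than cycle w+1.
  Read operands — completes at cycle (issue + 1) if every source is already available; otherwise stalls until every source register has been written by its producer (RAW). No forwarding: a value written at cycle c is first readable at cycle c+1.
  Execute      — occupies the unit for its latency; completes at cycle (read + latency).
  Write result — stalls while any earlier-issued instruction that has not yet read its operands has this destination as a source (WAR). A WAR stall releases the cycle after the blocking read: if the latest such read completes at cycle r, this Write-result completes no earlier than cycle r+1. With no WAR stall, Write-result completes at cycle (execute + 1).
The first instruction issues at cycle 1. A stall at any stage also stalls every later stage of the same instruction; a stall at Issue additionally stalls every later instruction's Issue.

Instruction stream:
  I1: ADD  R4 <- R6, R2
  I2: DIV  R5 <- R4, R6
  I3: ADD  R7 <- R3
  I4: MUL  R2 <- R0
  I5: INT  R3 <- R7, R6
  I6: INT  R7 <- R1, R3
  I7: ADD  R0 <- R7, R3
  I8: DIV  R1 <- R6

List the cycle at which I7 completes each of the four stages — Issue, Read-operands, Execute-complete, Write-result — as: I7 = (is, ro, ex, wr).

I7 = (15, 18, 20, 21)

1) issue 1, read 2, done 4, write 5
2) issue 2, read 6, done 14, write 15  <RAW R4: wait I1 write@5>
3) issue 6, read 7, done 9, write 10  <struct: ADD busy until I1 writes@5>
4) issue 7, read 8, done 12, write 13
5) issue 8, read 11, done 12, write 13  <RAW R7: wait I3 write@10>
6) issue 14, read 15, done 16, write 17  <struct: INT busy until I5 writes@13>
7) issue 15, read 18, done 20, write 21  <RAW R7: wait I6 write@17>
8) issue 16, read 17, done 25, write 26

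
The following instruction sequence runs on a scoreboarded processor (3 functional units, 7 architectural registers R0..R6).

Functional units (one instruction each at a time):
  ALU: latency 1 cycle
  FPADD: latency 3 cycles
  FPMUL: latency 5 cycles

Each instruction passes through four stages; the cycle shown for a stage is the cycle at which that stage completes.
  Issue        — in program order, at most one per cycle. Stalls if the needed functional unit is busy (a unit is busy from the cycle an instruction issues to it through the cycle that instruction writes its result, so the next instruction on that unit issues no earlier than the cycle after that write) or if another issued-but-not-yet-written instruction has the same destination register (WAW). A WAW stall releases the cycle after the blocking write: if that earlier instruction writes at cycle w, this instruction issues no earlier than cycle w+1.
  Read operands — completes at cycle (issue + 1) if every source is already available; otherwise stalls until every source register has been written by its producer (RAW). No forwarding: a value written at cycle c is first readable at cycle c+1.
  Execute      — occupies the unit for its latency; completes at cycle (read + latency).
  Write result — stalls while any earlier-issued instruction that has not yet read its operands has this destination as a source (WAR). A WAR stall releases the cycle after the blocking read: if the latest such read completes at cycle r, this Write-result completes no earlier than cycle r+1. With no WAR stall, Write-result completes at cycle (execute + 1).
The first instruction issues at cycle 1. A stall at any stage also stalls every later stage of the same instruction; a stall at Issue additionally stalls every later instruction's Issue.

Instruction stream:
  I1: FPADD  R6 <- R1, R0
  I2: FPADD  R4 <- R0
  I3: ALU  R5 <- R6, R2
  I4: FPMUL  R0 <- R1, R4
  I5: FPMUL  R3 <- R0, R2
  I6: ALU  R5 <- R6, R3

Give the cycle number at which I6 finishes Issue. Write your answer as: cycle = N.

cycle = 21

I1  is:1  ro:2  ex:5  wr:6
I2  is:7  ro:8  ex:11  wr:12  — struct: FPADD busy until I1 writes@6
I3  is:8  ro:9  ex:10  wr:11
I4  is:9  ro:13  ex:18  wr:19  — RAW R4: wait I2 write@12
I5  is:20  ro:21  ex:26  wr:27  — struct: FPMUL busy until I4 writes@19
I6  is:21  ro:28  ex:29  wr:30  — RAW R3: wait I5 write@27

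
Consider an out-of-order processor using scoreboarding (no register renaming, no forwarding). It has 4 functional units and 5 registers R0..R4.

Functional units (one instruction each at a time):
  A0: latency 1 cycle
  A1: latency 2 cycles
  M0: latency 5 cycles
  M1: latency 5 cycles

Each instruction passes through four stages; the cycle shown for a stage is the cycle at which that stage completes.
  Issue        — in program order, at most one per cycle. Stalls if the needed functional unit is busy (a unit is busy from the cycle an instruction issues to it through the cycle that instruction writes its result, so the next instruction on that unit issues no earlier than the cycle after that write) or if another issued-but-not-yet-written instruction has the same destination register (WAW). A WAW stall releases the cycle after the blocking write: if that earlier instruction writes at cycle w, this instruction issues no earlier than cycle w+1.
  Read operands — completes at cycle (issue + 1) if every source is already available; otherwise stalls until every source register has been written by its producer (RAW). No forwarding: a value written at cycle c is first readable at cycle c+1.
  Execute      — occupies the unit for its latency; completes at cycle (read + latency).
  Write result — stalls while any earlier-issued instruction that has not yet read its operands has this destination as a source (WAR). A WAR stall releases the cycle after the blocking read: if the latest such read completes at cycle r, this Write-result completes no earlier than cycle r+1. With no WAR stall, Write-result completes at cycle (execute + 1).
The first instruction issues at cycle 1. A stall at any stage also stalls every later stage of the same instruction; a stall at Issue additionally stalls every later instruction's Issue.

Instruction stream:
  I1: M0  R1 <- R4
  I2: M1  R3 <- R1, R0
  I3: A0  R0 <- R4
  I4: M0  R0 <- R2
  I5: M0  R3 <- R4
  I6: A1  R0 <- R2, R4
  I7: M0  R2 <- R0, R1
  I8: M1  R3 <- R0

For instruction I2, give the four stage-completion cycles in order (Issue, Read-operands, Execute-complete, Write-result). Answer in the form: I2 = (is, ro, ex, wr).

I2 = (2, 9, 14, 15)

cycle 1: I1 dispatched to M0
cycle 2: I1 operands ready, I2 dispatched to M1
cycle 3: I3 dispatched to A0
cycle 4: I3 operands ready
cycle 5: I3 complete
cycle 7: I1 complete
cycle 8: R1←I1
cycle 9: I2 operands ready
cycle 10: R0←I3
cycle 11: I4 dispatched to M0
cycle 12: I4 operands ready
cycle 14: I2 complete
cycle 15: R3←I2
cycle 17: I4 complete
cycle 18: R0←I4
cycle 19: I5 dispatched to M0
cycle 20: I5 operands ready, I6 dispatched to A1
cycle 21: I6 operands ready
cycle 23: I6 complete
cycle 24: R0←I6
cycle 25: I5 complete
cycle 26: R3←I5
cycle 27: I7 dispatched to M0
cycle 28: I7 operands ready, I8 dispatched to M1
cycle 29: I8 operands ready
cycle 33: I7 complete
cycle 34: R2←I7, I8 complete
cycle 35: R3←I8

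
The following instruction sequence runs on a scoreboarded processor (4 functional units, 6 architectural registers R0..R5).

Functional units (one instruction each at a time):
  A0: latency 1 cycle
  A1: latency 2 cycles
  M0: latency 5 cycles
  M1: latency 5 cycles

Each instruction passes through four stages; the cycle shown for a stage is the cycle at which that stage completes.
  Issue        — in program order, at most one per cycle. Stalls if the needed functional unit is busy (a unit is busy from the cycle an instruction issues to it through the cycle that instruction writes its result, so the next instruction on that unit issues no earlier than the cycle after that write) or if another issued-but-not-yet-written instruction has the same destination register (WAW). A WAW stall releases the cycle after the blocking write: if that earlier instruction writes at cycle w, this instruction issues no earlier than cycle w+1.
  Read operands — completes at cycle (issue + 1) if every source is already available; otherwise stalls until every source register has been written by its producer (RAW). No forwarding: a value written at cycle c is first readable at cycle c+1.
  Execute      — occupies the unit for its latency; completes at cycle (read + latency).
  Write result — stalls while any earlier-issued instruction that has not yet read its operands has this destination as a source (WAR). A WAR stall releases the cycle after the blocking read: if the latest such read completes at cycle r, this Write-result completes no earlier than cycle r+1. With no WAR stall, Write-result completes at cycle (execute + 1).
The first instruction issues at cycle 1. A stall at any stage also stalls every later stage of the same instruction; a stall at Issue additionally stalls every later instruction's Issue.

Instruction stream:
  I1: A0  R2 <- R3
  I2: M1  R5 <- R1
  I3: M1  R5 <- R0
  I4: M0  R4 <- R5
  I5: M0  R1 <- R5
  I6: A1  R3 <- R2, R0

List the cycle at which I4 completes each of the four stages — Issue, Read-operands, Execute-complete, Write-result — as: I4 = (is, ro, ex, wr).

c1: I1 issues→A0
c2: I1 reads · I2 issues→M1
c3: I1 exec-done · I2 reads
c4: I1 writes R2
c8: I2 exec-done
c9: I2 writes R5
c10: I3 issues→M1
c11: I3 reads · I4 issues→M0
c16: I3 exec-done
c17: I3 writes R5
c18: I4 reads
c23: I4 exec-done
c24: I4 writes R4
c25: I5 issues→M0
c26: I5 reads · I6 issues→A1
c27: I6 reads
c29: I6 exec-done
c30: I6 writes R3
c31: I5 exec-done
c32: I5 writes R1

I4 = (11, 18, 23, 24)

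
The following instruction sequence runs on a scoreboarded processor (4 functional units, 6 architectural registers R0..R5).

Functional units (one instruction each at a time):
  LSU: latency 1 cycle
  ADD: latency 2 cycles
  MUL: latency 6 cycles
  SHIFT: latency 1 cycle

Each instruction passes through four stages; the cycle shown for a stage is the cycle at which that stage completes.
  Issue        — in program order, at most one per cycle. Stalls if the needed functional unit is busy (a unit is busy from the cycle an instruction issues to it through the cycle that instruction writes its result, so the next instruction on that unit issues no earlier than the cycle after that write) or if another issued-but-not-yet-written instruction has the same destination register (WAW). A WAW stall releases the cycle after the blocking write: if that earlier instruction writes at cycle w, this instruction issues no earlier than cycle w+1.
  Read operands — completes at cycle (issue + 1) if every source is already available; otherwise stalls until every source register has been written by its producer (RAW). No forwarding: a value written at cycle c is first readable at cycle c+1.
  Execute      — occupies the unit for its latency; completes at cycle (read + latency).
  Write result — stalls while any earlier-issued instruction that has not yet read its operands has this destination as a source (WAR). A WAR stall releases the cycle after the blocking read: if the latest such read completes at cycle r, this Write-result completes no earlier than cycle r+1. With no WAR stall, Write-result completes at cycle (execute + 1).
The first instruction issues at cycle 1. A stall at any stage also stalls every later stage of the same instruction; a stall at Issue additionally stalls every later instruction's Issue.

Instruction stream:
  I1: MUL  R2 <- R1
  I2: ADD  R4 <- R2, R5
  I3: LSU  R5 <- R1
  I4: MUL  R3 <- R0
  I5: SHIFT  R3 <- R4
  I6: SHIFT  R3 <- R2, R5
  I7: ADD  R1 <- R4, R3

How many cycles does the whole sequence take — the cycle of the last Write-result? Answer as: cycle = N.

cycle = 30

  I1 | 1 | 2 | 8 | 9
  I2 | 2 | 10 | 12 | 13   RAW R2: wait I1 write@9
  I3 | 3 | 4 | 5 | 11   WAR R5: wait I2 read@10
  I4 | 10 | 11 | 17 | 18   struct: MUL busy until I1 writes@9
  I5 | 19 | 20 | 21 | 22   WAW R3: wait I4 write@18
  I6 | 23 | 24 | 25 | 26   struct: SHIFT busy until I5 writes@22
  I7 | 24 | 27 | 29 | 30   RAW R3: wait I6 write@26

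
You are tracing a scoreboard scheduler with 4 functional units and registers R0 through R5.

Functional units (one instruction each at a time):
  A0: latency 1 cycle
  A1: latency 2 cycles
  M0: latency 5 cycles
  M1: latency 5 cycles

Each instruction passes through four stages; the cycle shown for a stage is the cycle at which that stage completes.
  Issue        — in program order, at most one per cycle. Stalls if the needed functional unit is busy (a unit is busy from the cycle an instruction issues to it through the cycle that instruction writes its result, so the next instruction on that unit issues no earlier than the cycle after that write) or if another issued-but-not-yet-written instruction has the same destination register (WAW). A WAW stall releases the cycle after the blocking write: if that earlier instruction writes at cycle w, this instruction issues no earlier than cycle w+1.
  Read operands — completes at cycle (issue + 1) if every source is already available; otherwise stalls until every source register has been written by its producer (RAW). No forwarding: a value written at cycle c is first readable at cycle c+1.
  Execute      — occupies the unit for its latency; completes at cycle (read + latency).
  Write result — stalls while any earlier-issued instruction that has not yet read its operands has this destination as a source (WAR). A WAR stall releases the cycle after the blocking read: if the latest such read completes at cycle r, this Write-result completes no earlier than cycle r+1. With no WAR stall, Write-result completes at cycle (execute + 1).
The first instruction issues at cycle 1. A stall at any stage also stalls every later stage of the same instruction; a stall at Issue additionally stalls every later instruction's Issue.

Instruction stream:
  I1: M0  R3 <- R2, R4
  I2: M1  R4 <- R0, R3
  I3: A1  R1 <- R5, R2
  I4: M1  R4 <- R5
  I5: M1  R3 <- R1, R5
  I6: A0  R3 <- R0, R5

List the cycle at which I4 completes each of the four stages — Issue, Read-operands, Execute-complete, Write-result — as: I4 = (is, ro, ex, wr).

t=1  I1→M0
t=2  I1 RO | I2→M1
t=3  I3→A1
t=4  I3 RO
t=6  I3 EX
t=7  I1 EX | I3 WR R1
t=8  I1 WR R3
t=9  I2 RO
t=14  I2 EX
t=15  I2 WR R4
t=16  I4→M1
t=17  I4 RO
t=22  I4 EX
t=23  I4 WR R4
t=24  I5→M1
t=25  I5 RO
t=30  I5 EX
t=31  I5 WR R3
t=32  I6→A0
t=33  I6 RO
t=34  I6 EX
t=35  I6 WR R3

I4 = (16, 17, 22, 23)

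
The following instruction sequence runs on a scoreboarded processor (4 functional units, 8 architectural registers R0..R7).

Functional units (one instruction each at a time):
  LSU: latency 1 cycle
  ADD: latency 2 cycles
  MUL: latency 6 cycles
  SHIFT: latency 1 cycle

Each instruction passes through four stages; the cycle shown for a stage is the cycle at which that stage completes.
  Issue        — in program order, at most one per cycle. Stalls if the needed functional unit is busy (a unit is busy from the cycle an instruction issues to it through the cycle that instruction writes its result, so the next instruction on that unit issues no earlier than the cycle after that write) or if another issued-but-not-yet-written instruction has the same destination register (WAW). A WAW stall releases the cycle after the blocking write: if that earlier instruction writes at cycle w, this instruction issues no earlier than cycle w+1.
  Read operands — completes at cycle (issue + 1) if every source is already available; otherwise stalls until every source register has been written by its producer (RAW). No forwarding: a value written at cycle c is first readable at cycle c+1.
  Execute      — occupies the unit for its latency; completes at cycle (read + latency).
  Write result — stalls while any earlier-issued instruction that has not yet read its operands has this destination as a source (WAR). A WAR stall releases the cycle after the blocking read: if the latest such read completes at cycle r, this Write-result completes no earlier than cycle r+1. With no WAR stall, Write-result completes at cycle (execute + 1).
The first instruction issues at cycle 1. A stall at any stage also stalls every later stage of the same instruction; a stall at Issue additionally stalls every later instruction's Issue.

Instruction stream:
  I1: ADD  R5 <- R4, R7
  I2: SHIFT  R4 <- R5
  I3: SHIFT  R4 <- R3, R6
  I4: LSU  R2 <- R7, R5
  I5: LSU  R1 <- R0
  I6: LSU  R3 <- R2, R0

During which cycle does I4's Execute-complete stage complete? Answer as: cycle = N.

cycle = 12

t=1  I1 dispatched to ADD
t=2  I1 operands ready; I2 dispatched to SHIFT
t=4  I1 complete
t=5  R5←I1
t=6  I2 operands ready
t=7  I2 complete
t=8  R4←I2
t=9  I3 dispatched to SHIFT
t=10  I3 operands ready; I4 dispatched to LSU
t=11  I3 complete; I4 operands ready
t=12  R4←I3; I4 complete
t=13  R2←I4
t=14  I5 dispatched to LSU
t=15  I5 operands ready
t=16  I5 complete
t=17  R1←I5
t=18  I6 dispatched to LSU
t=19  I6 operands ready
t=20  I6 complete
t=21  R3←I6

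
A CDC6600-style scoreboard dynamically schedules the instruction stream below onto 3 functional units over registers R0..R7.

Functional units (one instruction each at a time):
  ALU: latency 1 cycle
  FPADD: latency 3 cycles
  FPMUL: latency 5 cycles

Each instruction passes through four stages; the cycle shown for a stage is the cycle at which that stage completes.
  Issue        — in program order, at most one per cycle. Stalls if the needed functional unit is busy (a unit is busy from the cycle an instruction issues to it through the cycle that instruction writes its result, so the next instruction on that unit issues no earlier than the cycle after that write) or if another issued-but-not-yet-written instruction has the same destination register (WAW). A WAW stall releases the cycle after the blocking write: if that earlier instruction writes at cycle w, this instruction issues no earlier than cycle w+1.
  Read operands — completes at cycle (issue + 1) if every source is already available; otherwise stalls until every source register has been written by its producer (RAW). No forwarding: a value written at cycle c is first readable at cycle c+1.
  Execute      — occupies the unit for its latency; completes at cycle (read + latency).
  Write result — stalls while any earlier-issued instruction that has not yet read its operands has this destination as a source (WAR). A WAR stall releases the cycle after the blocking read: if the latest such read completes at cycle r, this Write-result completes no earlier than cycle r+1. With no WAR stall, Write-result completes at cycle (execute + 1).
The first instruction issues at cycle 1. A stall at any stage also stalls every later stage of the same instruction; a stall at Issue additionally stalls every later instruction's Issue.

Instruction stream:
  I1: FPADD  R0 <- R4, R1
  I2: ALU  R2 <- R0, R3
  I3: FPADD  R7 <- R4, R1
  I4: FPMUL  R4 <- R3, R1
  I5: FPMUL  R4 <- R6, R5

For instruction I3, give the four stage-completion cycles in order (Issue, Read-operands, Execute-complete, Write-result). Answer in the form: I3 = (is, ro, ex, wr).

I3 = (7, 8, 11, 12)

[1] I1 issues→FPADD
[2] I1 reads · I2 issues→ALU
[5] I1 exec-done
[6] I1 writes R0
[7] I2 reads · I3 issues→FPADD
[8] I2 exec-done · I3 reads · I4 issues→FPMUL
[9] I2 writes R2 · I4 reads
[11] I3 exec-done
[12] I3 writes R7
[14] I4 exec-done
[15] I4 writes R4
[16] I5 issues→FPMUL
[17] I5 reads
[22] I5 exec-done
[23] I5 writes R4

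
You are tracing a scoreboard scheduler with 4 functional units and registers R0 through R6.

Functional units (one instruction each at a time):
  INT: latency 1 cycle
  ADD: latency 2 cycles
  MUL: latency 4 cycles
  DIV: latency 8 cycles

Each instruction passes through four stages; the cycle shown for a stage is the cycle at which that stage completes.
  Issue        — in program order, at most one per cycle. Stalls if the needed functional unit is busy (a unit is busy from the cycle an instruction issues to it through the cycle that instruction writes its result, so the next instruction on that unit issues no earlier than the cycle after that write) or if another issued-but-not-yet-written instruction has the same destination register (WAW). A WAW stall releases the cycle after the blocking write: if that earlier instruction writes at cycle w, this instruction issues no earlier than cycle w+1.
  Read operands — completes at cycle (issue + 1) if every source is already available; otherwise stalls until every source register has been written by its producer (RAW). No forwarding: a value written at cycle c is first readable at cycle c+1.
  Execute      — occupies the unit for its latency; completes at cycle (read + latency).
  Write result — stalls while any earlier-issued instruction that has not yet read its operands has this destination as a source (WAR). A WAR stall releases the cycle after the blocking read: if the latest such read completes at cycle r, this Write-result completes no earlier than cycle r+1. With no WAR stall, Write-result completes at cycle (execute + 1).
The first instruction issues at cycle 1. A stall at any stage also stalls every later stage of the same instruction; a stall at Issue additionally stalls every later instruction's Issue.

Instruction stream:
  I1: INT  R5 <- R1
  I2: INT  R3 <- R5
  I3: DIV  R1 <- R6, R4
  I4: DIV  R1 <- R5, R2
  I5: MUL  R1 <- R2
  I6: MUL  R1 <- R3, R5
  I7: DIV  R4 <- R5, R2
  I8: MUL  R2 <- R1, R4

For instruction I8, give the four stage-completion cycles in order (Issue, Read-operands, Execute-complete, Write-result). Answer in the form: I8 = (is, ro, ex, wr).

I1  is:1  ro:2  ex:3  wr:4
I2  is:5  ro:6  ex:7  wr:8  — struct: INT busy until I1 writes@4
I3  is:6  ro:7  ex:15  wr:16
I4  is:17  ro:18  ex:26  wr:27  — struct: DIV busy until I3 writes@16
I5  is:28  ro:29  ex:33  wr:34  — WAW R1: wait I4 write@27
I6  is:35  ro:36  ex:40  wr:41  — struct: MUL busy until I5 writes@34
I7  is:36  ro:37  ex:45  wr:46
I8  is:42  ro:47  ex:51  wr:52  — struct: MUL busy until I6 writes@41, RAW R4: wait I7 write@46

I8 = (42, 47, 51, 52)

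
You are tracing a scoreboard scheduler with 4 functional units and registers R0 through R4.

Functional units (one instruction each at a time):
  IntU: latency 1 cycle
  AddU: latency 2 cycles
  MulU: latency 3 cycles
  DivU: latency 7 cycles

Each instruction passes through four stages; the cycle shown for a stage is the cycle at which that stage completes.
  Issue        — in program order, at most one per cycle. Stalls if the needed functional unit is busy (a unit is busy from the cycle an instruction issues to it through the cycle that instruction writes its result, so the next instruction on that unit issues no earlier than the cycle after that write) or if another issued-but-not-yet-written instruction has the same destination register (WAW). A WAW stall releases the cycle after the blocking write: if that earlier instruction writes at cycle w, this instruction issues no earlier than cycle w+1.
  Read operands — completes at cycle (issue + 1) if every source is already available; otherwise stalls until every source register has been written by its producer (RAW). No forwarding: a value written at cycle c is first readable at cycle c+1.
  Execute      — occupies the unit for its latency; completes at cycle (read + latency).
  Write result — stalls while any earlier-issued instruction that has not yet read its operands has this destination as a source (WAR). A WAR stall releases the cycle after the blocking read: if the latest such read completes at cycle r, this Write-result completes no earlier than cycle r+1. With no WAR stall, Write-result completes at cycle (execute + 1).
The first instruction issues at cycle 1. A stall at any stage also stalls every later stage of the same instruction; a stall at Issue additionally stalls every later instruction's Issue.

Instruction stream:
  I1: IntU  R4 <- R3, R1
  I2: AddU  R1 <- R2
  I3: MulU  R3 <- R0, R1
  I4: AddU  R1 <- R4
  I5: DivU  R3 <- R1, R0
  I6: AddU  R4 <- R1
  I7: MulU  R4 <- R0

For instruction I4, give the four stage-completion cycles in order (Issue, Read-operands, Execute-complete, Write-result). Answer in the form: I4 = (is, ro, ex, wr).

cycle 1: I1 issues→IntU
cycle 2: I1 reads, I2 issues→AddU
cycle 3: I1 exec-done, I2 reads, I3 issues→MulU
cycle 4: I1 writes R4
cycle 5: I2 exec-done
cycle 6: I2 writes R1
cycle 7: I3 reads, I4 issues→AddU
cycle 8: I4 reads
cycle 10: I3 exec-done, I4 exec-done
cycle 11: I3 writes R3, I4 writes R1
cycle 12: I5 issues→DivU
cycle 13: I5 reads, I6 issues→AddU
cycle 14: I6 reads
cycle 16: I6 exec-done
cycle 17: I6 writes R4
cycle 18: I7 issues→MulU
cycle 19: I7 reads
cycle 20: I5 exec-done
cycle 21: I5 writes R3
cycle 22: I7 exec-done
cycle 23: I7 writes R4

I4 = (7, 8, 10, 11)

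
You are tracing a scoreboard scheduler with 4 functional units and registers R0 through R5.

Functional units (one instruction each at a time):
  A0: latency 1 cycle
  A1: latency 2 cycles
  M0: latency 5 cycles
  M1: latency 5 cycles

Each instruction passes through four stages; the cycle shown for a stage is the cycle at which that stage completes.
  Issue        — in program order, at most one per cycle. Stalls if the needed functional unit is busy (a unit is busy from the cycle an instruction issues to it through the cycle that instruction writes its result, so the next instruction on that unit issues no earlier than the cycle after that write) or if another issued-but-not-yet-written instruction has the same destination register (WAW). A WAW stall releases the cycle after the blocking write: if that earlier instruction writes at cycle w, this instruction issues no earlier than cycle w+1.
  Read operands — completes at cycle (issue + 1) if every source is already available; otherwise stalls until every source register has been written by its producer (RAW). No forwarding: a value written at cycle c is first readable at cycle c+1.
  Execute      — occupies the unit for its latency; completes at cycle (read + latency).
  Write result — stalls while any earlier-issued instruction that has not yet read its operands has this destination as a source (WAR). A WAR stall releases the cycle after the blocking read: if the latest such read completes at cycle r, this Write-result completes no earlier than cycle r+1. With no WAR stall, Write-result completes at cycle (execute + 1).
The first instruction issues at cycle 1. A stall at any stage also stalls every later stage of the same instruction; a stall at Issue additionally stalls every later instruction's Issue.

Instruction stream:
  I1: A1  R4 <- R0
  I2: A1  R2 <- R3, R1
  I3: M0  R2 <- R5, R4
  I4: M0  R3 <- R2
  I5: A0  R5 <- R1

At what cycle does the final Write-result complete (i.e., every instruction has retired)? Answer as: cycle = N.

cycle = 26

cycle 1: I1→A1
cycle 2: I1 RO
cycle 4: I1 EX
cycle 5: I1 WR R4
cycle 6: I2→A1
cycle 7: I2 RO
cycle 9: I2 EX
cycle 10: I2 WR R2
cycle 11: I3→M0
cycle 12: I3 RO
cycle 17: I3 EX
cycle 18: I3 WR R2
cycle 19: I4→M0
cycle 20: I4 RO | I5→A0
cycle 21: I5 RO
cycle 22: I5 EX
cycle 23: I5 WR R5
cycle 25: I4 EX
cycle 26: I4 WR R3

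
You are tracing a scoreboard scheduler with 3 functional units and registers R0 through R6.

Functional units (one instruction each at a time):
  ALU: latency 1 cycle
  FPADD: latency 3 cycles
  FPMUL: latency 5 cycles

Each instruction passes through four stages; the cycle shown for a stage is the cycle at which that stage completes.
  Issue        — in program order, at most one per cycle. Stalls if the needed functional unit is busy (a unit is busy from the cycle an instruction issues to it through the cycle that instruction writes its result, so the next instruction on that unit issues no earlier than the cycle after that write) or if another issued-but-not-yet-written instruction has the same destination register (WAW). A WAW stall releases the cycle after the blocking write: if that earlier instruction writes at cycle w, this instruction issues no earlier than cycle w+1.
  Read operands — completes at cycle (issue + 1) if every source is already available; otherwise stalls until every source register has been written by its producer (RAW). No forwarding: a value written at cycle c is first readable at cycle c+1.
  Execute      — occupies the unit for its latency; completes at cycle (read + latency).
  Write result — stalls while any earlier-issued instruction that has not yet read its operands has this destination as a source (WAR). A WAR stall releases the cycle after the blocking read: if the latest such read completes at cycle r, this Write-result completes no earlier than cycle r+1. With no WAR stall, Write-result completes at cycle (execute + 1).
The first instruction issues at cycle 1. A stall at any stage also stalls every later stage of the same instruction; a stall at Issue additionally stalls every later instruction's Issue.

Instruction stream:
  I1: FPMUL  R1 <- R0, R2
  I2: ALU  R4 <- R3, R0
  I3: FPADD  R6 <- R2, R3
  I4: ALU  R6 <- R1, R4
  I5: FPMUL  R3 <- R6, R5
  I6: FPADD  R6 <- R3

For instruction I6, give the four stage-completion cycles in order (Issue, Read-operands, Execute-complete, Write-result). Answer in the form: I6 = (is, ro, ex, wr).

I1  is:1  ro:2  ex:7  wr:8
I2  is:2  ro:3  ex:4  wr:5
I3  is:3  ro:4  ex:7  wr:8
I4  is:9  ro:10  ex:11  wr:12  — WAW R6: wait I3 write@8
I5  is:10  ro:13  ex:18  wr:19  — RAW R6: wait I4 write@12
I6  is:13  ro:20  ex:23  wr:24  — WAW R6: wait I4 write@12, RAW R3: wait I5 write@19

I6 = (13, 20, 23, 24)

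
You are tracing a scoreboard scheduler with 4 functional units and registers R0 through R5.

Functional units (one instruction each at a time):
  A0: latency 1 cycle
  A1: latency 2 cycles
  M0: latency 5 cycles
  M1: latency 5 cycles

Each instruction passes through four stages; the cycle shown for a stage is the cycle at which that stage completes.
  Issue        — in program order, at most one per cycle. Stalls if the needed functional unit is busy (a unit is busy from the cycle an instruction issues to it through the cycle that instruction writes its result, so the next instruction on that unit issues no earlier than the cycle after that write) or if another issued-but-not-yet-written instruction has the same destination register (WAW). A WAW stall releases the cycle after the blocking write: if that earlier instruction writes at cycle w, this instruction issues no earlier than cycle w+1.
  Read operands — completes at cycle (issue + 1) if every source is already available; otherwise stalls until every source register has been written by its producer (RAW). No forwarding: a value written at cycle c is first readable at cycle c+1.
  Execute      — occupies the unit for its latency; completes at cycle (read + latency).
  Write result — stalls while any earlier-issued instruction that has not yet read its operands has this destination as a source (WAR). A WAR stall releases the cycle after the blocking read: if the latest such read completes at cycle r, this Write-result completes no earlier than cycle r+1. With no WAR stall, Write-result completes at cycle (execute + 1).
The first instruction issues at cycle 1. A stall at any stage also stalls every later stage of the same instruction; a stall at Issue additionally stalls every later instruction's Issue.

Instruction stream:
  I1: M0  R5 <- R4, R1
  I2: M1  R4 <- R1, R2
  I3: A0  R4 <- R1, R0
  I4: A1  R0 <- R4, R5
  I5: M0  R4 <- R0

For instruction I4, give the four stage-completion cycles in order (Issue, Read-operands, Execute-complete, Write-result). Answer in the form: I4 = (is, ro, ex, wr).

1) issue 1, read 2, done 7, write 8
2) issue 2, read 3, done 8, write 9
3) issue 10, read 11, done 12, write 13  <WAW R4: wait I2 write@9>
4) issue 11, read 14, done 16, write 17  <RAW R4: wait I3 write@13>
5) issue 14, read 18, done 23, write 24  <WAW R4: wait I3 write@13 / RAW R0: wait I4 write@17>

I4 = (11, 14, 16, 17)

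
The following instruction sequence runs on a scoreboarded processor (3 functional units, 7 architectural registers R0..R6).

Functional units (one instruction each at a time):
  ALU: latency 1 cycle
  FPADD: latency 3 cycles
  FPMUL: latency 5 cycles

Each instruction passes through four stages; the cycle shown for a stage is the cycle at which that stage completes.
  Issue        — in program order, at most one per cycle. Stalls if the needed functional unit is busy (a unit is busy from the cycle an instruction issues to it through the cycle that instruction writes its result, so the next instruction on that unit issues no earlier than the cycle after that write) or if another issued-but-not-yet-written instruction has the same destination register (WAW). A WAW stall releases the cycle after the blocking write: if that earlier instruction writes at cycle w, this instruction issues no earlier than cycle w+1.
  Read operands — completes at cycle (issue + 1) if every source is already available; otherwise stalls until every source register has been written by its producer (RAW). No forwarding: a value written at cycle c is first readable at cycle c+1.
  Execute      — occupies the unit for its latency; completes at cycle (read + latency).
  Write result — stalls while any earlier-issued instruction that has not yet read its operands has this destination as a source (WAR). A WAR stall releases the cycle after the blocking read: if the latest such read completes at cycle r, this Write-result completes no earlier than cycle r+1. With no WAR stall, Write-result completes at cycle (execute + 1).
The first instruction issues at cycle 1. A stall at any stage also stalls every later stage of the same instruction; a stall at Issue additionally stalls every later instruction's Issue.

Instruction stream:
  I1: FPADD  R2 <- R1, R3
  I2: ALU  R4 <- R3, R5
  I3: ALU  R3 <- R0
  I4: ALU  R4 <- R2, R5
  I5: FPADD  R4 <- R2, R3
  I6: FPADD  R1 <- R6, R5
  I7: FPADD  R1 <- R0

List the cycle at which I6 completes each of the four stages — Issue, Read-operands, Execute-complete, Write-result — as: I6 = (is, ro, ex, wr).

I1  is:1  ro:2  ex:5  wr:6
I2  is:2  ro:3  ex:4  wr:5
I3  is:6  ro:7  ex:8  wr:9  — struct: ALU busy until I2 writes@5
I4  is:10  ro:11  ex:12  wr:13  — struct: ALU busy until I3 writes@9
I5  is:14  ro:15  ex:18  wr:19  — WAW R4: wait I4 write@13
I6  is:20  ro:21  ex:24  wr:25  — struct: FPADD busy until I5 writes@19
I7  is:26  ro:27  ex:30  wr:31  — struct: FPADD busy until I6 writes@25

I6 = (20, 21, 24, 25)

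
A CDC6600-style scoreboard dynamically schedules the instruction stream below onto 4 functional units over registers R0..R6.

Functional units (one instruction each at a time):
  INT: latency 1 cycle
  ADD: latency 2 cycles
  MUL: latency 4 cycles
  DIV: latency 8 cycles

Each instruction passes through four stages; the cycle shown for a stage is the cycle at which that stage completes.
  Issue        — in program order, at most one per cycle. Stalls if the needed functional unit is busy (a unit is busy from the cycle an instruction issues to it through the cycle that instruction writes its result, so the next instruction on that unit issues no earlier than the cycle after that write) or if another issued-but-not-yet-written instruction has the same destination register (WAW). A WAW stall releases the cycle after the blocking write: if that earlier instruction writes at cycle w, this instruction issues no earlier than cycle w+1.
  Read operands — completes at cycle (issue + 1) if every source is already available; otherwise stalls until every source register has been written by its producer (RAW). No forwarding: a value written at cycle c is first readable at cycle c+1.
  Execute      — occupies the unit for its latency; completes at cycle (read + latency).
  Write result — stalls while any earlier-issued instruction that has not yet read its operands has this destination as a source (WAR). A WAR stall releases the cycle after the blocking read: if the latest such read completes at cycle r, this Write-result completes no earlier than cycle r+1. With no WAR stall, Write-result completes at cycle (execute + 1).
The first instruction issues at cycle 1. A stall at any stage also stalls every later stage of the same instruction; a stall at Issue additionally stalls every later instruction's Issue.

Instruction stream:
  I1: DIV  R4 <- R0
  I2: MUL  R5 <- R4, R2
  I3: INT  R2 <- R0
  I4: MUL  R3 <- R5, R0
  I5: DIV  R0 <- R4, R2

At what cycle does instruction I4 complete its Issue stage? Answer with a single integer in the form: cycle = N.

[I1] 1/2/10/11
[I2] 2/12/16/17  (RAW R4: wait I1 write@11)
[I3] 3/4/5/13  (WAR R2: wait I2 read@12)
[I4] 18/19/23/24  (struct: MUL busy until I2 writes@17)
[I5] 19/20/28/29

cycle = 18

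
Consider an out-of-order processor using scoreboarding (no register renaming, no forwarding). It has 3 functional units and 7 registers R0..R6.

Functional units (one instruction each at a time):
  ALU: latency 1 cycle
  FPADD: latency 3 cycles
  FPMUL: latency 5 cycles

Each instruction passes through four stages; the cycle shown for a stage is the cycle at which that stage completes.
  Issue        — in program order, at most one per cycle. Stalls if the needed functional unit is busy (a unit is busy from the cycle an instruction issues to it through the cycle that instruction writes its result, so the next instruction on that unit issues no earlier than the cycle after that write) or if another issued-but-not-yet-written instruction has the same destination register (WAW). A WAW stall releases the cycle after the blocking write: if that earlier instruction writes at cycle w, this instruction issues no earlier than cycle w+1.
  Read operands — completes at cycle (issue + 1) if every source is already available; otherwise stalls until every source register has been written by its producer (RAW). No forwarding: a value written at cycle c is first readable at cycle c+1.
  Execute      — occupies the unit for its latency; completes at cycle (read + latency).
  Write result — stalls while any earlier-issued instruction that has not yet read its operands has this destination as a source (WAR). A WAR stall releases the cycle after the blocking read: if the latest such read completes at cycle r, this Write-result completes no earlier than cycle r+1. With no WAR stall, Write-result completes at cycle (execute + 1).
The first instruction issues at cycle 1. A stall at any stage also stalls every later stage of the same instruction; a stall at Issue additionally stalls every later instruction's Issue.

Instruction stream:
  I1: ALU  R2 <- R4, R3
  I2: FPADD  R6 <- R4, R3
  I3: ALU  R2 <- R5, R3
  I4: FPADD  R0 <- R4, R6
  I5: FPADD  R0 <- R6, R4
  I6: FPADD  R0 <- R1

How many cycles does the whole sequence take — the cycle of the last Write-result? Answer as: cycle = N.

cycle 1: I1 dispatched to ALU
cycle 2: I1 operands ready | I2 dispatched to FPADD
cycle 3: I1 complete | I2 operands ready
cycle 4: R2←I1
cycle 5: I3 dispatched to ALU
cycle 6: I2 complete | I3 operands ready
cycle 7: R6←I2 | I3 complete
cycle 8: R2←I3 | I4 dispatched to FPADD
cycle 9: I4 operands ready
cycle 12: I4 complete
cycle 13: R0←I4
cycle 14: I5 dispatched to FPADD
cycle 15: I5 operands ready
cycle 18: I5 complete
cycle 19: R0←I5
cycle 20: I6 dispatched to FPADD
cycle 21: I6 operands ready
cycle 24: I6 complete
cycle 25: R0←I6

cycle = 25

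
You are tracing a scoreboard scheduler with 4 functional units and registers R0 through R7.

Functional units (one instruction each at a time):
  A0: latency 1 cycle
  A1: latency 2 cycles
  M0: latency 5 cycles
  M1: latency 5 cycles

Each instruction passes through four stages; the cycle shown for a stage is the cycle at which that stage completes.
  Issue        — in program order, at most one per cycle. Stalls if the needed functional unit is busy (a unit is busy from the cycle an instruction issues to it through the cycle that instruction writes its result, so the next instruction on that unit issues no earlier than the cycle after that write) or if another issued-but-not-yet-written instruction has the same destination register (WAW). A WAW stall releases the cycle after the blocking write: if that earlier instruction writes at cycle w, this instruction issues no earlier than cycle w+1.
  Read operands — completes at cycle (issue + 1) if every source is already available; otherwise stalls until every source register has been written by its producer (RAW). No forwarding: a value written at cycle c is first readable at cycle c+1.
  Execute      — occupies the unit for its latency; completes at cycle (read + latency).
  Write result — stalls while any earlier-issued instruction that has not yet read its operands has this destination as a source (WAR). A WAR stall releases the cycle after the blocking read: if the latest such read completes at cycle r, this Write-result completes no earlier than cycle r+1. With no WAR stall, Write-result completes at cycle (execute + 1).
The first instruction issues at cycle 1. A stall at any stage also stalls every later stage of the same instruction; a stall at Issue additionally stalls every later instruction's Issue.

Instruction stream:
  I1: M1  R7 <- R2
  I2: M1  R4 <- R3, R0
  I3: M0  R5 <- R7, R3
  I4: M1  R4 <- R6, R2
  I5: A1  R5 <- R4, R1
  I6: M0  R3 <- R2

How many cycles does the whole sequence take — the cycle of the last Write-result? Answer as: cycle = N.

cycle = 28

1) issue 1, read 2, done 7, write 8
2) issue 9, read 10, done 15, write 16  <struct: M1 busy until I1 writes@8>
3) issue 10, read 11, done 16, write 17
4) issue 17, read 18, done 23, write 24  <struct: M1 busy until I2 writes@16>
5) issue 18, read 25, done 27, write 28  <RAW R4: wait I4 write@24>
6) issue 19, read 20, done 25, write 26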